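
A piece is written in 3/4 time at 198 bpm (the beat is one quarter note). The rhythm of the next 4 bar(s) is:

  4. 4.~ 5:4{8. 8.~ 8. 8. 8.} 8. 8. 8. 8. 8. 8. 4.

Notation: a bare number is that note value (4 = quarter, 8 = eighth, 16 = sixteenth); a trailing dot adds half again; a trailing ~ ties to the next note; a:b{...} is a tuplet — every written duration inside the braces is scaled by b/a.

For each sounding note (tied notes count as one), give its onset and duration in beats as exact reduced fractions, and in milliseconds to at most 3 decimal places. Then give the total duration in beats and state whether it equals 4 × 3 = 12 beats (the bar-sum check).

1) 0.0ms=0b +454.545ms=3/2b
2) 454.545ms=3/2b +636.364ms=21/10b
3) 1090.909ms=18/5b +363.636ms=6/5b
4) 1454.545ms=24/5b +181.818ms=3/5b
5) 1636.364ms=27/5b +181.818ms=3/5b
6) 1818.182ms=6b +227.273ms=3/4b
7) 2045.455ms=27/4b +227.273ms=3/4b
8) 2272.727ms=15/2b +227.273ms=3/4b
9) 2500.0ms=33/4b +227.273ms=3/4b
10) 2727.273ms=9b +227.273ms=3/4b
11) 2954.545ms=39/4b +227.273ms=3/4b
12) 3181.818ms=21/2b +454.545ms=3/2b
Σ=12b of 12 (198bpm 3/4) — PASS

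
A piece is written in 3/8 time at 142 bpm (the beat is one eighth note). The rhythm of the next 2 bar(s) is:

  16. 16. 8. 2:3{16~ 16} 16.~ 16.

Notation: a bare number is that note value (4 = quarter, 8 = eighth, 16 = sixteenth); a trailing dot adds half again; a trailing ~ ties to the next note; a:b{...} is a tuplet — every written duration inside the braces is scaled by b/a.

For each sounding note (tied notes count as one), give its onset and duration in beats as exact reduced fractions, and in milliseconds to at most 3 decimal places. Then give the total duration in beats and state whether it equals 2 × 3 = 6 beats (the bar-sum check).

1) 0.0ms=0b +316.901ms=3/4b
2) 316.901ms=3/4b +316.901ms=3/4b
3) 633.803ms=3/2b +633.803ms=3/2b
4) 1267.606ms=3b +633.803ms=3/2b
5) 1901.408ms=9/2b +633.803ms=3/2b
Σ=6b of 6 (142bpm 3/8) — PASS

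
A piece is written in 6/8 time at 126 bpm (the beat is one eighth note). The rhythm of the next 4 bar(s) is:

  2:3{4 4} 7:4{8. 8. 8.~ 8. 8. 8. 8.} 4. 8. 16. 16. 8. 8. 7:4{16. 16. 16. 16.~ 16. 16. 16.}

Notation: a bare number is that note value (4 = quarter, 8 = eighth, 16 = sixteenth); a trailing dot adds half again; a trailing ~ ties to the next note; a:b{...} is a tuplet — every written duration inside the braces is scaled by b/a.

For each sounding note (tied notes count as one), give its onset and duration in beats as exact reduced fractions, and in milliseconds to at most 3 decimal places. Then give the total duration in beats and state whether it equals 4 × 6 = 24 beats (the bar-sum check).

1) 0.0ms=0b +1428.571ms=3b
2) 1428.571ms=3b +1428.571ms=3b
3) 2857.143ms=6b +408.163ms=6/7b
4) 3265.306ms=48/7b +408.163ms=6/7b
5) 3673.469ms=54/7b +816.327ms=12/7b
6) 4489.796ms=66/7b +408.163ms=6/7b
7) 4897.959ms=72/7b +408.163ms=6/7b
8) 5306.122ms=78/7b +408.163ms=6/7b
9) 5714.286ms=12b +1428.571ms=3b
10) 7142.857ms=15b +714.286ms=3/2b
11) 7857.143ms=33/2b +357.143ms=3/4b
12) 8214.286ms=69/4b +357.143ms=3/4b
13) 8571.429ms=18b +714.286ms=3/2b
14) 9285.714ms=39/2b +714.286ms=3/2b
15) 10000.0ms=21b +204.082ms=3/7b
16) 10204.082ms=150/7b +204.082ms=3/7b
17) 10408.163ms=153/7b +204.082ms=3/7b
18) 10612.245ms=156/7b +408.163ms=6/7b
19) 11020.408ms=162/7b +204.082ms=3/7b
20) 11224.49ms=165/7b +204.082ms=3/7b
Σ=24b of 24 (126bpm 6/8) — PASS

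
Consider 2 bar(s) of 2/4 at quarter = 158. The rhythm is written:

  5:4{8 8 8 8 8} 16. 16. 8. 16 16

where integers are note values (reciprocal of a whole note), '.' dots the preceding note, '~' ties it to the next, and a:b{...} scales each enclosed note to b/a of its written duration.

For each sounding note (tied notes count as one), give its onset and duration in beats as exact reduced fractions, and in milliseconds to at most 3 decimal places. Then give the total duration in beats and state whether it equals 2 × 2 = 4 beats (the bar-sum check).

1) 0.0ms=0b +151.899ms=2/5b
2) 151.899ms=2/5b +151.899ms=2/5b
3) 303.797ms=4/5b +151.899ms=2/5b
4) 455.696ms=6/5b +151.899ms=2/5b
5) 607.595ms=8/5b +151.899ms=2/5b
6) 759.494ms=2b +142.405ms=3/8b
7) 901.899ms=19/8b +142.405ms=3/8b
8) 1044.304ms=11/4b +284.81ms=3/4b
9) 1329.114ms=7/2b +94.937ms=1/4b
10) 1424.051ms=15/4b +94.937ms=1/4b
Σ=4b of 4 (158bpm 2/4) — PASS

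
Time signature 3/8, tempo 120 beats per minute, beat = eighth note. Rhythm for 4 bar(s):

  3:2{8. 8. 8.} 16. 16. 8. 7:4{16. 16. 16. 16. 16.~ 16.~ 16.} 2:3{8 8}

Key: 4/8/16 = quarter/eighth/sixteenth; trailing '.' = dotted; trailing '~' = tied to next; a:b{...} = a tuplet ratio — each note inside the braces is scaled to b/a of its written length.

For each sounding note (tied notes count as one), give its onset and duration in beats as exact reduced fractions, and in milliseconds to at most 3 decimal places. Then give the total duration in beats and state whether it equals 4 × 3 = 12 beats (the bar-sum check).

1) 0.0ms=0b +500.0ms=1b
2) 500.0ms=1b +500.0ms=1b
3) 1000.0ms=2b +500.0ms=1b
4) 1500.0ms=3b +375.0ms=3/4b
5) 1875.0ms=15/4b +375.0ms=3/4b
6) 2250.0ms=9/2b +750.0ms=3/2b
7) 3000.0ms=6b +214.286ms=3/7b
8) 3214.286ms=45/7b +214.286ms=3/7b
9) 3428.571ms=48/7b +214.286ms=3/7b
10) 3642.857ms=51/7b +214.286ms=3/7b
11) 3857.143ms=54/7b +642.857ms=9/7b
12) 4500.0ms=9b +750.0ms=3/2b
13) 5250.0ms=21/2b +750.0ms=3/2b
Σ=12b of 12 (120bpm 3/8) — PASS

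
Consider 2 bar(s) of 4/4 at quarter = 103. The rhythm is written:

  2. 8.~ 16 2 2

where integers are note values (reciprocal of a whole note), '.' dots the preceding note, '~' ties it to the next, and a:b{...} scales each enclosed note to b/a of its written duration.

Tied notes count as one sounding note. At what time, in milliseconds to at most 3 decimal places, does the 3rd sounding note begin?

1. 0.0ms @ 0 + 1747.573ms (3)
2. 1747.573ms @ 3 + 582.524ms (1)
3. 2330.097ms @ 4 + 1165.049ms (2)
4. 3495.146ms @ 6 + 1165.049ms (2)

note 3 onset = 4b = 2330.097ms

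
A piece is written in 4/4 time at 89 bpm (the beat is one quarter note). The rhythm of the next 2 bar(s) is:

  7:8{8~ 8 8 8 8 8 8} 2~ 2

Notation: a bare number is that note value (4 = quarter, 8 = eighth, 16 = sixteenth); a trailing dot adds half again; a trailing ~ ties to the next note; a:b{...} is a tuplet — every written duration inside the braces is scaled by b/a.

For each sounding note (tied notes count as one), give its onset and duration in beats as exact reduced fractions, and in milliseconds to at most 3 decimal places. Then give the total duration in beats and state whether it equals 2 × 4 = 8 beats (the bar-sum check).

1) 0.0ms=0b +770.465ms=8/7b
2) 770.465ms=8/7b +385.233ms=4/7b
3) 1155.698ms=12/7b +385.233ms=4/7b
4) 1540.931ms=16/7b +385.233ms=4/7b
5) 1926.164ms=20/7b +385.233ms=4/7b
6) 2311.396ms=24/7b +385.233ms=4/7b
7) 2696.629ms=4b +2696.629ms=4b
Σ=8b of 8 (89bpm 4/4) — PASS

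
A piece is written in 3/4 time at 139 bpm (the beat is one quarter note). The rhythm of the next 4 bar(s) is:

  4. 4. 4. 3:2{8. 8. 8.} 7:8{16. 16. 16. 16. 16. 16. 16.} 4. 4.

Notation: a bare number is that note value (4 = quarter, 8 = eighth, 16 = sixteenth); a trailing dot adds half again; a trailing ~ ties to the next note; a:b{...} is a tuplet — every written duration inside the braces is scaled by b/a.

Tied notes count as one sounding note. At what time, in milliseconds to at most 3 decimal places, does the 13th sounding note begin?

1. 0.0ms @ 0 + 647.482ms (3/2)
2. 647.482ms @ 3/2 + 647.482ms (3/2)
3. 1294.964ms @ 3 + 647.482ms (3/2)
4. 1942.446ms @ 9/2 + 215.827ms (1/2)
5. 2158.273ms @ 5 + 215.827ms (1/2)
6. 2374.101ms @ 11/2 + 215.827ms (1/2)
7. 2589.928ms @ 6 + 184.995ms (3/7)
8. 2774.923ms @ 45/7 + 184.995ms (3/7)
9. 2959.918ms @ 48/7 + 184.995ms (3/7)
10. 3144.913ms @ 51/7 + 184.995ms (3/7)
11. 3329.908ms @ 54/7 + 184.995ms (3/7)
12. 3514.902ms @ 57/7 + 184.995ms (3/7)
13. 3699.897ms @ 60/7 + 184.995ms (3/7)
14. 3884.892ms @ 9 + 647.482ms (3/2)
15. 4532.374ms @ 21/2 + 647.482ms (3/2)

note 13 onset = 60/7b = 3699.897ms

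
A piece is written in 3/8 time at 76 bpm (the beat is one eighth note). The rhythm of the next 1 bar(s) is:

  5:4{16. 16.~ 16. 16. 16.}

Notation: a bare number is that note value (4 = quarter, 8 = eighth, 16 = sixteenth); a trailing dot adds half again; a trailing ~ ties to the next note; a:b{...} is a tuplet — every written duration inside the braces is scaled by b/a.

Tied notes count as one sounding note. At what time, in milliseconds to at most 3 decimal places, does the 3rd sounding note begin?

1. 0.0ms @ 0 + 473.684ms (3/5)
2. 473.684ms @ 3/5 + 947.368ms (6/5)
3. 1421.053ms @ 9/5 + 473.684ms (3/5)
4. 1894.737ms @ 12/5 + 473.684ms (3/5)

note 3 onset = 9/5b = 1421.053ms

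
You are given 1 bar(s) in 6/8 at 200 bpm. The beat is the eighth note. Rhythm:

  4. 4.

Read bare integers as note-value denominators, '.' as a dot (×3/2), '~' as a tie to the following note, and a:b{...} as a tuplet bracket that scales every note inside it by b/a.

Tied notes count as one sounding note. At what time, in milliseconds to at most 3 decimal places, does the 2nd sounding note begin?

note 2 onset = 3b = 900.0ms

1. 0.0ms @ 0 + 900.0ms (3)
2. 900.0ms @ 3 + 900.0ms (3)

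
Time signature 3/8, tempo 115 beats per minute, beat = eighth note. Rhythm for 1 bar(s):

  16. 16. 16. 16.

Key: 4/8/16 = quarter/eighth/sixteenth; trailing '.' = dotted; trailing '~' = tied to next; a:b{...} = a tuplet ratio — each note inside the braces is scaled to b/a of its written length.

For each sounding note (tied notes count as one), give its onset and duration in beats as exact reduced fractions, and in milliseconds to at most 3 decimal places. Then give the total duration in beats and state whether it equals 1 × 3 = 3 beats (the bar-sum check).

1) 0.0ms=0b +391.304ms=3/4b
2) 391.304ms=3/4b +391.304ms=3/4b
3) 782.609ms=3/2b +391.304ms=3/4b
4) 1173.913ms=9/4b +391.304ms=3/4b
Σ=3b of 3 (115bpm 3/8) — PASS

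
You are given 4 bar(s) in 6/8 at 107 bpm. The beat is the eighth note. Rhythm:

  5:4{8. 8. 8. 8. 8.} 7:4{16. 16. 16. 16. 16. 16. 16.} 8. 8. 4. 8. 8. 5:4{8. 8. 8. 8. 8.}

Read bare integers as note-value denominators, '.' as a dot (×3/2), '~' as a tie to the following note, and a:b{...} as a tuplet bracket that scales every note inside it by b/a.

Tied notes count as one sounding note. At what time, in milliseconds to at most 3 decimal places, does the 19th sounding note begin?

1. 0.0ms @ 0 + 672.897ms (6/5)
2. 672.897ms @ 6/5 + 672.897ms (6/5)
3. 1345.794ms @ 12/5 + 672.897ms (6/5)
4. 2018.692ms @ 18/5 + 672.897ms (6/5)
5. 2691.589ms @ 24/5 + 672.897ms (6/5)
6. 3364.486ms @ 6 + 240.32ms (3/7)
7. 3604.806ms @ 45/7 + 240.32ms (3/7)
8. 3845.127ms @ 48/7 + 240.32ms (3/7)
9. 4085.447ms @ 51/7 + 240.32ms (3/7)
10. 4325.768ms @ 54/7 + 240.32ms (3/7)
11. 4566.088ms @ 57/7 + 240.32ms (3/7)
12. 4806.409ms @ 60/7 + 240.32ms (3/7)
13. 5046.729ms @ 9 + 841.121ms (3/2)
14. 5887.85ms @ 21/2 + 841.121ms (3/2)
15. 6728.972ms @ 12 + 1682.243ms (3)
16. 8411.215ms @ 15 + 841.121ms (3/2)
17. 9252.336ms @ 33/2 + 841.121ms (3/2)
18. 10093.458ms @ 18 + 672.897ms (6/5)
19. 10766.355ms @ 96/5 + 672.897ms (6/5)
20. 11439.252ms @ 102/5 + 672.897ms (6/5)
21. 12112.15ms @ 108/5 + 672.897ms (6/5)
22. 12785.047ms @ 114/5 + 672.897ms (6/5)

note 19 onset = 96/5b = 10766.355ms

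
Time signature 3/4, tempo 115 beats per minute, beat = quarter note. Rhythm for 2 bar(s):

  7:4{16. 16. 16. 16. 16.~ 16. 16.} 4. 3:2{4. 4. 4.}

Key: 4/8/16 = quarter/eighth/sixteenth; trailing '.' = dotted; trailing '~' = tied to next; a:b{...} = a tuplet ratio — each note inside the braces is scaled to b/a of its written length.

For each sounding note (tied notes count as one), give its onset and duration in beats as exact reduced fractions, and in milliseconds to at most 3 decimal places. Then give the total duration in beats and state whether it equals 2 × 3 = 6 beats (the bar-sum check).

1) 0.0ms=0b +111.801ms=3/14b
2) 111.801ms=3/14b +111.801ms=3/14b
3) 223.602ms=3/7b +111.801ms=3/14b
4) 335.404ms=9/14b +111.801ms=3/14b
5) 447.205ms=6/7b +223.602ms=3/7b
6) 670.807ms=9/7b +111.801ms=3/14b
7) 782.609ms=3/2b +782.609ms=3/2b
8) 1565.217ms=3b +521.739ms=1b
9) 2086.957ms=4b +521.739ms=1b
10) 2608.696ms=5b +521.739ms=1b
Σ=6b of 6 (115bpm 3/4) — PASS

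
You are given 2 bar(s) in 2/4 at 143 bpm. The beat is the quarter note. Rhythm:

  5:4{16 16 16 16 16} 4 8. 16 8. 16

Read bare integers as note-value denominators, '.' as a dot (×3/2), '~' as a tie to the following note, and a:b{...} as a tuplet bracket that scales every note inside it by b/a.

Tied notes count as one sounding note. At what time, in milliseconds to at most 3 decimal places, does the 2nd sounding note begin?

note 2 onset = 1/5b = 83.916ms

1. 0.0ms @ 0 + 83.916ms (1/5)
2. 83.916ms @ 1/5 + 83.916ms (1/5)
3. 167.832ms @ 2/5 + 83.916ms (1/5)
4. 251.748ms @ 3/5 + 83.916ms (1/5)
5. 335.664ms @ 4/5 + 83.916ms (1/5)
6. 419.58ms @ 1 + 419.58ms (1)
7. 839.161ms @ 2 + 314.685ms (3/4)
8. 1153.846ms @ 11/4 + 104.895ms (1/4)
9. 1258.741ms @ 3 + 314.685ms (3/4)
10. 1573.427ms @ 15/4 + 104.895ms (1/4)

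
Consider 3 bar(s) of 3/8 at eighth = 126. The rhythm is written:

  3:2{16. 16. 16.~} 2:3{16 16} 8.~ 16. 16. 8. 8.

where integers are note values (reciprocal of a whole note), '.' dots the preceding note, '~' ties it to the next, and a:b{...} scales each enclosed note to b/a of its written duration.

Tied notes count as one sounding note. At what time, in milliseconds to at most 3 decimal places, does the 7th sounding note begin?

note 7 onset = 6b = 2857.143ms

1. 0.0ms @ 0 + 238.095ms (1/2)
2. 238.095ms @ 1/2 + 238.095ms (1/2)
3. 476.19ms @ 1 + 595.238ms (5/4)
4. 1071.429ms @ 9/4 + 357.143ms (3/4)
5. 1428.571ms @ 3 + 1071.429ms (9/4)
6. 2500.0ms @ 21/4 + 357.143ms (3/4)
7. 2857.143ms @ 6 + 714.286ms (3/2)
8. 3571.429ms @ 15/2 + 714.286ms (3/2)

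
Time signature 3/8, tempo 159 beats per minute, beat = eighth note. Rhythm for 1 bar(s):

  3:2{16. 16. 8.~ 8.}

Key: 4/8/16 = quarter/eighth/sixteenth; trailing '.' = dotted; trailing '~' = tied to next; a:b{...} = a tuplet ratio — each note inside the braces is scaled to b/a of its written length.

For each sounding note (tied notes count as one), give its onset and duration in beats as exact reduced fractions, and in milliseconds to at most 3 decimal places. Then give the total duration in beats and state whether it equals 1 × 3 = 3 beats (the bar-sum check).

1) 0.0ms=0b +188.679ms=1/2b
2) 188.679ms=1/2b +188.679ms=1/2b
3) 377.358ms=1b +754.717ms=2b
Σ=3b of 3 (159bpm 3/8) — PASS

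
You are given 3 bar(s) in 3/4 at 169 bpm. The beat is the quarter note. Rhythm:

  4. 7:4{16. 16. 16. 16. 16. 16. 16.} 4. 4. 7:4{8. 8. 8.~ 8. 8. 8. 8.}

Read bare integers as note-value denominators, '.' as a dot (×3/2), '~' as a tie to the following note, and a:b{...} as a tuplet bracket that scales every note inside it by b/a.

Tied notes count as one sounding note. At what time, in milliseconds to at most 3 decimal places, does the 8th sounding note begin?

1. 0.0ms @ 0 + 532.544ms (3/2)
2. 532.544ms @ 3/2 + 76.078ms (3/14)
3. 608.622ms @ 12/7 + 76.078ms (3/14)
4. 684.7ms @ 27/14 + 76.078ms (3/14)
5. 760.778ms @ 15/7 + 76.078ms (3/14)
6. 836.855ms @ 33/14 + 76.078ms (3/14)
7. 912.933ms @ 18/7 + 76.078ms (3/14)
8. 989.011ms @ 39/14 + 76.078ms (3/14)
9. 1065.089ms @ 3 + 532.544ms (3/2)
10. 1597.633ms @ 9/2 + 532.544ms (3/2)
11. 2130.178ms @ 6 + 152.156ms (3/7)
12. 2282.333ms @ 45/7 + 152.156ms (3/7)
13. 2434.489ms @ 48/7 + 304.311ms (6/7)
14. 2738.8ms @ 54/7 + 152.156ms (3/7)
15. 2890.955ms @ 57/7 + 152.156ms (3/7)
16. 3043.111ms @ 60/7 + 152.156ms (3/7)

note 8 onset = 39/14b = 989.011ms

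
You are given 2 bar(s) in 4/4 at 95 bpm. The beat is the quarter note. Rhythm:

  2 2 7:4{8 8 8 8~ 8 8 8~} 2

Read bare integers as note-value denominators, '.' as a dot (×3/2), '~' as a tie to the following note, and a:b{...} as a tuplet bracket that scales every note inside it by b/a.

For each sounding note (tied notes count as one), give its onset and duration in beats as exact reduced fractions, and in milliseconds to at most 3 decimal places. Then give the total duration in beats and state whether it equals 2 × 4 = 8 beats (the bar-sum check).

1) 0.0ms=0b +1263.158ms=2b
2) 1263.158ms=2b +1263.158ms=2b
3) 2526.316ms=4b +180.451ms=2/7b
4) 2706.767ms=30/7b +180.451ms=2/7b
5) 2887.218ms=32/7b +180.451ms=2/7b
6) 3067.669ms=34/7b +360.902ms=4/7b
7) 3428.571ms=38/7b +180.451ms=2/7b
8) 3609.023ms=40/7b +1443.609ms=16/7b
Σ=8b of 8 (95bpm 4/4) — PASS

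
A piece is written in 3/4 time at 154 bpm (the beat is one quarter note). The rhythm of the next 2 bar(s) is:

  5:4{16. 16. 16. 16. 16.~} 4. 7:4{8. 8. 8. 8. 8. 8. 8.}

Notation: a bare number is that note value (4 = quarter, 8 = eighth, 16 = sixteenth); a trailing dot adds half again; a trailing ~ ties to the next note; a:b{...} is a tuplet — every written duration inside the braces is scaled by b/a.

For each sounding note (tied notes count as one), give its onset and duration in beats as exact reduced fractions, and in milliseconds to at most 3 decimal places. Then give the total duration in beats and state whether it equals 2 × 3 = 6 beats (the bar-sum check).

1) 0.0ms=0b +116.883ms=3/10b
2) 116.883ms=3/10b +116.883ms=3/10b
3) 233.766ms=3/5b +116.883ms=3/10b
4) 350.649ms=9/10b +116.883ms=3/10b
5) 467.532ms=6/5b +701.299ms=9/5b
6) 1168.831ms=3b +166.976ms=3/7b
7) 1335.807ms=24/7b +166.976ms=3/7b
8) 1502.783ms=27/7b +166.976ms=3/7b
9) 1669.759ms=30/7b +166.976ms=3/7b
10) 1836.735ms=33/7b +166.976ms=3/7b
11) 2003.711ms=36/7b +166.976ms=3/7b
12) 2170.686ms=39/7b +166.976ms=3/7b
Σ=6b of 6 (154bpm 3/4) — PASS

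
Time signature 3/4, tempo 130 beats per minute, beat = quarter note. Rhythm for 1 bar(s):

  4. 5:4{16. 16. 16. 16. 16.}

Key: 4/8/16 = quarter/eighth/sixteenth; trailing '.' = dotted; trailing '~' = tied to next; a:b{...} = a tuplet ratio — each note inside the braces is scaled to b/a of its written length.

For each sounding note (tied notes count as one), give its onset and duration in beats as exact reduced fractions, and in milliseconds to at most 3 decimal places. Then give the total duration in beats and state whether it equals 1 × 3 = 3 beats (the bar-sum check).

1) 0.0ms=0b +692.308ms=3/2b
2) 692.308ms=3/2b +138.462ms=3/10b
3) 830.769ms=9/5b +138.462ms=3/10b
4) 969.231ms=21/10b +138.462ms=3/10b
5) 1107.692ms=12/5b +138.462ms=3/10b
6) 1246.154ms=27/10b +138.462ms=3/10b
Σ=3b of 3 (130bpm 3/4) — PASS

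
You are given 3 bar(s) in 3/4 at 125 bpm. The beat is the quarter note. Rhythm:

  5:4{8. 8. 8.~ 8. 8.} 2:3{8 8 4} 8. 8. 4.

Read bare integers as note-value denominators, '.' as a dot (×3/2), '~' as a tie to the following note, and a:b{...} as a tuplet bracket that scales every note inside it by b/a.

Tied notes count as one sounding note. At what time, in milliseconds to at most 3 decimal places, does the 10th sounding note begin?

1. 0.0ms @ 0 + 288.0ms (3/5)
2. 288.0ms @ 3/5 + 288.0ms (3/5)
3. 576.0ms @ 6/5 + 576.0ms (6/5)
4. 1152.0ms @ 12/5 + 288.0ms (3/5)
5. 1440.0ms @ 3 + 360.0ms (3/4)
6. 1800.0ms @ 15/4 + 360.0ms (3/4)
7. 2160.0ms @ 9/2 + 720.0ms (3/2)
8. 2880.0ms @ 6 + 360.0ms (3/4)
9. 3240.0ms @ 27/4 + 360.0ms (3/4)
10. 3600.0ms @ 15/2 + 720.0ms (3/2)

note 10 onset = 15/2b = 3600.0ms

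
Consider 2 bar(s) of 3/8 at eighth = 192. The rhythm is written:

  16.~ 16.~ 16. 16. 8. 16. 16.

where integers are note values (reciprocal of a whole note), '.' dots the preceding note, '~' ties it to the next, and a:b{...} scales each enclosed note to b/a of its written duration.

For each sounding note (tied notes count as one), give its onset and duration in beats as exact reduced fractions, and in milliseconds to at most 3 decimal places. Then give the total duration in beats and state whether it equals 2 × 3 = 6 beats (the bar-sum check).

1) 0.0ms=0b +703.125ms=9/4b
2) 703.125ms=9/4b +234.375ms=3/4b
3) 937.5ms=3b +468.75ms=3/2b
4) 1406.25ms=9/2b +234.375ms=3/4b
5) 1640.625ms=21/4b +234.375ms=3/4b
Σ=6b of 6 (192bpm 3/8) — PASS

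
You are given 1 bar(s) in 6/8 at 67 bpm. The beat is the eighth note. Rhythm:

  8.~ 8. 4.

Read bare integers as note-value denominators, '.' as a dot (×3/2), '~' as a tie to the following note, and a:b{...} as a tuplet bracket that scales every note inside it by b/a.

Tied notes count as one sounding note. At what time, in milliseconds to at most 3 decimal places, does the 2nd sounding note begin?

1. 0.0ms @ 0 + 2686.567ms (3)
2. 2686.567ms @ 3 + 2686.567ms (3)

note 2 onset = 3b = 2686.567ms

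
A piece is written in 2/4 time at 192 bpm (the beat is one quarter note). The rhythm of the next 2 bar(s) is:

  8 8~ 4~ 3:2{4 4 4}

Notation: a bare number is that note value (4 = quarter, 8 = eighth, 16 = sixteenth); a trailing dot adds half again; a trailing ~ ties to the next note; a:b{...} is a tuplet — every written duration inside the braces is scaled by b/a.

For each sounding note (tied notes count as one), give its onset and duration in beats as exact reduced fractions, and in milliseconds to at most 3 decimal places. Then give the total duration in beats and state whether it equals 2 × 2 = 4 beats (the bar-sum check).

1) 0.0ms=0b +156.25ms=1/2b
2) 156.25ms=1/2b +677.083ms=13/6b
3) 833.333ms=8/3b +208.333ms=2/3b
4) 1041.667ms=10/3b +208.333ms=2/3b
Σ=4b of 4 (192bpm 2/4) — PASS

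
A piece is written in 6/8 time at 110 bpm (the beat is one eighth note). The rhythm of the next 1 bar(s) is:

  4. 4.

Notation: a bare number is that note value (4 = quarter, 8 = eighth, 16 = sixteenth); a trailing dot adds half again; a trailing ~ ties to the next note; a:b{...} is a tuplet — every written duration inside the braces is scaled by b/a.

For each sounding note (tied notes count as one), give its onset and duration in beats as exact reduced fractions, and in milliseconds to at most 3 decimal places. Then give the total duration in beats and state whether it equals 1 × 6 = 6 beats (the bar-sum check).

1) 0.0ms=0b +1636.364ms=3b
2) 1636.364ms=3b +1636.364ms=3b
Σ=6b of 6 (110bpm 6/8) — PASS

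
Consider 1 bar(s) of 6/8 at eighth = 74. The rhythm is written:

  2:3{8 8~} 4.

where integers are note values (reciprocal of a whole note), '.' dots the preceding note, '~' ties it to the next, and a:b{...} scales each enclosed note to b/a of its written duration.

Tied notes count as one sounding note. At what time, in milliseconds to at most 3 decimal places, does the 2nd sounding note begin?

note 2 onset = 3/2b = 1216.216ms

1. 0.0ms @ 0 + 1216.216ms (3/2)
2. 1216.216ms @ 3/2 + 3648.649ms (9/2)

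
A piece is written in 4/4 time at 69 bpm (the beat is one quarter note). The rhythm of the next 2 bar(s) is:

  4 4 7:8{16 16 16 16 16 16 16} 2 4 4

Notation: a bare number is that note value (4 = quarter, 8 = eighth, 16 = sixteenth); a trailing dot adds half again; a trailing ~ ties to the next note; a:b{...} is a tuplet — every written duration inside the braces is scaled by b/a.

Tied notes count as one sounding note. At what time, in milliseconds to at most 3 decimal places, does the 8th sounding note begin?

1. 0.0ms @ 0 + 869.565ms (1)
2. 869.565ms @ 1 + 869.565ms (1)
3. 1739.13ms @ 2 + 248.447ms (2/7)
4. 1987.578ms @ 16/7 + 248.447ms (2/7)
5. 2236.025ms @ 18/7 + 248.447ms (2/7)
6. 2484.472ms @ 20/7 + 248.447ms (2/7)
7. 2732.919ms @ 22/7 + 248.447ms (2/7)
8. 2981.366ms @ 24/7 + 248.447ms (2/7)
9. 3229.814ms @ 26/7 + 248.447ms (2/7)
10. 3478.261ms @ 4 + 1739.13ms (2)
11. 5217.391ms @ 6 + 869.565ms (1)
12. 6086.957ms @ 7 + 869.565ms (1)

note 8 onset = 24/7b = 2981.366ms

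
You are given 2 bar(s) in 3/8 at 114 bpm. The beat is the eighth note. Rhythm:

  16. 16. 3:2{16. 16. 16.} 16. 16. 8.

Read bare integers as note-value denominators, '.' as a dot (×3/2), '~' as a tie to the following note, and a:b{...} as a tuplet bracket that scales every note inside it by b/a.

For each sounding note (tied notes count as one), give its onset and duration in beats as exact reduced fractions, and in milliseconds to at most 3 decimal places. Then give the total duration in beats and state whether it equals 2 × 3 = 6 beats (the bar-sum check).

1) 0.0ms=0b +394.737ms=3/4b
2) 394.737ms=3/4b +394.737ms=3/4b
3) 789.474ms=3/2b +263.158ms=1/2b
4) 1052.632ms=2b +263.158ms=1/2b
5) 1315.789ms=5/2b +263.158ms=1/2b
6) 1578.947ms=3b +394.737ms=3/4b
7) 1973.684ms=15/4b +394.737ms=3/4b
8) 2368.421ms=9/2b +789.474ms=3/2b
Σ=6b of 6 (114bpm 3/8) — PASS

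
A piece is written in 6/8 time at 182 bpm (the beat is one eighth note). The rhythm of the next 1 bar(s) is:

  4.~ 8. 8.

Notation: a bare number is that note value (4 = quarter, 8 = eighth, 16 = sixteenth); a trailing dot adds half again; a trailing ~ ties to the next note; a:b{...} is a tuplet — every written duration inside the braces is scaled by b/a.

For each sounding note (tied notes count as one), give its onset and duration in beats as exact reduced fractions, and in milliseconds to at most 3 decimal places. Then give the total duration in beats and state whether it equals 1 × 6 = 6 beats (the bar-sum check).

1) 0.0ms=0b +1483.516ms=9/2b
2) 1483.516ms=9/2b +494.505ms=3/2b
Σ=6b of 6 (182bpm 6/8) — PASS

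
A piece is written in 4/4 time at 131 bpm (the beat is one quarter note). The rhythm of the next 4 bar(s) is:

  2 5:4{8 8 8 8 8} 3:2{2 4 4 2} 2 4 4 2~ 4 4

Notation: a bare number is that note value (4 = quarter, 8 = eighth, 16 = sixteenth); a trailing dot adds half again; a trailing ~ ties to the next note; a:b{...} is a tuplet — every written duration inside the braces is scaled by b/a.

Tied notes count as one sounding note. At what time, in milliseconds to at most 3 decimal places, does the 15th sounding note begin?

note 15 onset = 15b = 6870.229ms

1. 0.0ms @ 0 + 916.031ms (2)
2. 916.031ms @ 2 + 183.206ms (2/5)
3. 1099.237ms @ 12/5 + 183.206ms (2/5)
4. 1282.443ms @ 14/5 + 183.206ms (2/5)
5. 1465.649ms @ 16/5 + 183.206ms (2/5)
6. 1648.855ms @ 18/5 + 183.206ms (2/5)
7. 1832.061ms @ 4 + 610.687ms (4/3)
8. 2442.748ms @ 16/3 + 305.344ms (2/3)
9. 2748.092ms @ 6 + 305.344ms (2/3)
10. 3053.435ms @ 20/3 + 610.687ms (4/3)
11. 3664.122ms @ 8 + 916.031ms (2)
12. 4580.153ms @ 10 + 458.015ms (1)
13. 5038.168ms @ 11 + 458.015ms (1)
14. 5496.183ms @ 12 + 1374.046ms (3)
15. 6870.229ms @ 15 + 458.015ms (1)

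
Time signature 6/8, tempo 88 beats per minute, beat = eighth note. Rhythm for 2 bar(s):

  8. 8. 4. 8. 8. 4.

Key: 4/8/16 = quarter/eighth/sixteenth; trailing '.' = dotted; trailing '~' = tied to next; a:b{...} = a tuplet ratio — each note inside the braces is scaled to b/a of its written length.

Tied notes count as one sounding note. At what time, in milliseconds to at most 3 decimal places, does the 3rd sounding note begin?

1. 0.0ms @ 0 + 1022.727ms (3/2)
2. 1022.727ms @ 3/2 + 1022.727ms (3/2)
3. 2045.455ms @ 3 + 2045.455ms (3)
4. 4090.909ms @ 6 + 1022.727ms (3/2)
5. 5113.636ms @ 15/2 + 1022.727ms (3/2)
6. 6136.364ms @ 9 + 2045.455ms (3)

note 3 onset = 3b = 2045.455ms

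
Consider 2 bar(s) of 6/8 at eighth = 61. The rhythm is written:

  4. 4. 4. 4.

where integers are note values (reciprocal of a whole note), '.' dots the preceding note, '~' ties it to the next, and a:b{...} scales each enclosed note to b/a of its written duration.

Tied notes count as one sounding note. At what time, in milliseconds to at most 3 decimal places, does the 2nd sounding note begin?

note 2 onset = 3b = 2950.82ms

1. 0.0ms @ 0 + 2950.82ms (3)
2. 2950.82ms @ 3 + 2950.82ms (3)
3. 5901.639ms @ 6 + 2950.82ms (3)
4. 8852.459ms @ 9 + 2950.82ms (3)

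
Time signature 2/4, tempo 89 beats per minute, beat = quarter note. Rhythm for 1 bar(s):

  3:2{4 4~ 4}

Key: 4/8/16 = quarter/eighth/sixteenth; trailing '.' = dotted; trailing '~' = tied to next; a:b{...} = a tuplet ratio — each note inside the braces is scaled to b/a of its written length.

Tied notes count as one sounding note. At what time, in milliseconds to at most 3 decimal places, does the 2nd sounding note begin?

1. 0.0ms @ 0 + 449.438ms (2/3)
2. 449.438ms @ 2/3 + 898.876ms (4/3)

note 2 onset = 2/3b = 449.438ms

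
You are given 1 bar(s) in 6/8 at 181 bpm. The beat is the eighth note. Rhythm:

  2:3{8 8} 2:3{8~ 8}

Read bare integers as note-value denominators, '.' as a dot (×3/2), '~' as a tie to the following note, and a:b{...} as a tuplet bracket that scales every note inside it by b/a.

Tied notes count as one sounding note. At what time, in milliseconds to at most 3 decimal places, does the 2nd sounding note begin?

note 2 onset = 3/2b = 497.238ms

1. 0.0ms @ 0 + 497.238ms (3/2)
2. 497.238ms @ 3/2 + 497.238ms (3/2)
3. 994.475ms @ 3 + 994.475ms (3)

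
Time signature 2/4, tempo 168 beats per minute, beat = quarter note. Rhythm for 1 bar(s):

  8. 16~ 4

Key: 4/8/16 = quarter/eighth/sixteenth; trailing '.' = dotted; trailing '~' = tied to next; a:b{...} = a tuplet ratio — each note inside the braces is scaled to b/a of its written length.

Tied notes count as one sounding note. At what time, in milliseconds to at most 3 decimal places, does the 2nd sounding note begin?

note 2 onset = 3/4b = 267.857ms

1. 0.0ms @ 0 + 267.857ms (3/4)
2. 267.857ms @ 3/4 + 446.429ms (5/4)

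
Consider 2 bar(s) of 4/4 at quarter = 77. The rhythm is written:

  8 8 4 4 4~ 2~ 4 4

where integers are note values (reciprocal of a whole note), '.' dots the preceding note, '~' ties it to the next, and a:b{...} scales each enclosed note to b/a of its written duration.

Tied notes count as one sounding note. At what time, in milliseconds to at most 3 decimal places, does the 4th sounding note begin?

note 4 onset = 2b = 1558.442ms

1. 0.0ms @ 0 + 389.61ms (1/2)
2. 389.61ms @ 1/2 + 389.61ms (1/2)
3. 779.221ms @ 1 + 779.221ms (1)
4. 1558.442ms @ 2 + 779.221ms (1)
5. 2337.662ms @ 3 + 3116.883ms (4)
6. 5454.545ms @ 7 + 779.221ms (1)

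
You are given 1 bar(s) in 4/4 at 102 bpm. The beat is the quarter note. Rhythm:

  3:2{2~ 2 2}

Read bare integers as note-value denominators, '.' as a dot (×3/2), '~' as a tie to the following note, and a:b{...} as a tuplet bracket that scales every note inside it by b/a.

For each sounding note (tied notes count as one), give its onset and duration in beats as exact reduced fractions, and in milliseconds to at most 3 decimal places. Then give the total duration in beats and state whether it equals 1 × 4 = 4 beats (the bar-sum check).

1) 0.0ms=0b +1568.627ms=8/3b
2) 1568.627ms=8/3b +784.314ms=4/3b
Σ=4b of 4 (102bpm 4/4) — PASS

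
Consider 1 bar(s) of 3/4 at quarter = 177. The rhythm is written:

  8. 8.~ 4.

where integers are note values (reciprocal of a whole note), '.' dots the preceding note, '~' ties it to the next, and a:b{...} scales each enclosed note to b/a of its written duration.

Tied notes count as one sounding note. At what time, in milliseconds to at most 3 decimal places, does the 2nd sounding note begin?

1. 0.0ms @ 0 + 254.237ms (3/4)
2. 254.237ms @ 3/4 + 762.712ms (9/4)

note 2 onset = 3/4b = 254.237ms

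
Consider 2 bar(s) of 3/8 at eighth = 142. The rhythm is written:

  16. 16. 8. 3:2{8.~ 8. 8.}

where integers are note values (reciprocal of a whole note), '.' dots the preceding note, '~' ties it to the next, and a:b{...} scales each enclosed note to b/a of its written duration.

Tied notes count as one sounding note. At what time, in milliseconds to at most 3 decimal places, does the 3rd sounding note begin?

1. 0.0ms @ 0 + 316.901ms (3/4)
2. 316.901ms @ 3/4 + 316.901ms (3/4)
3. 633.803ms @ 3/2 + 633.803ms (3/2)
4. 1267.606ms @ 3 + 845.07ms (2)
5. 2112.676ms @ 5 + 422.535ms (1)

note 3 onset = 3/2b = 633.803ms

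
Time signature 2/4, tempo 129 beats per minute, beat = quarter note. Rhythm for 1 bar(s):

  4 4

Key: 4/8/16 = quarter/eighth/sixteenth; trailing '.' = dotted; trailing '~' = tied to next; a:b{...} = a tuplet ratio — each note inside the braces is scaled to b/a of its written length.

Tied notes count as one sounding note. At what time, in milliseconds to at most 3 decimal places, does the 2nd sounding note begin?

1. 0.0ms @ 0 + 465.116ms (1)
2. 465.116ms @ 1 + 465.116ms (1)

note 2 onset = 1b = 465.116ms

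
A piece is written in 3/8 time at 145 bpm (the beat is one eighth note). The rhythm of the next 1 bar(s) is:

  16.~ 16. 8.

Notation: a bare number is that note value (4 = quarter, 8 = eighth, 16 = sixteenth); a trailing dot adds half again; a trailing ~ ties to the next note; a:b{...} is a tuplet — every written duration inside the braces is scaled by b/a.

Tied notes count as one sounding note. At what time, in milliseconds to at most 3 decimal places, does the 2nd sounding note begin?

note 2 onset = 3/2b = 620.69ms

1. 0.0ms @ 0 + 620.69ms (3/2)
2. 620.69ms @ 3/2 + 620.69ms (3/2)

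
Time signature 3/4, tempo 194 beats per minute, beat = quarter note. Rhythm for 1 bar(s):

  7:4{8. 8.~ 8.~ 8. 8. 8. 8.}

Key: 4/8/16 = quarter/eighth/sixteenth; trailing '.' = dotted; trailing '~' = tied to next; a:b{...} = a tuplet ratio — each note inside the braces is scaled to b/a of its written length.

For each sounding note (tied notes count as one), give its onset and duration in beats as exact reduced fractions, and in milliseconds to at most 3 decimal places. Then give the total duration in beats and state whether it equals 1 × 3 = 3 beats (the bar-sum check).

1) 0.0ms=0b +132.548ms=3/7b
2) 132.548ms=3/7b +397.644ms=9/7b
3) 530.191ms=12/7b +132.548ms=3/7b
4) 662.739ms=15/7b +132.548ms=3/7b
5) 795.287ms=18/7b +132.548ms=3/7b
Σ=3b of 3 (194bpm 3/4) — PASS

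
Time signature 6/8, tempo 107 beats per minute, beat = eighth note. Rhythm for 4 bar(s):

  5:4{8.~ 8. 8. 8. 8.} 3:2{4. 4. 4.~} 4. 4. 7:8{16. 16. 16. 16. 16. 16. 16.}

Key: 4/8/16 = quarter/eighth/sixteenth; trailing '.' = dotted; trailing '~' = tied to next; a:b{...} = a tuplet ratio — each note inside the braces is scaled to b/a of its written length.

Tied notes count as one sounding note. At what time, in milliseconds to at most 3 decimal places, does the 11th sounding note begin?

1. 0.0ms @ 0 + 1345.794ms (12/5)
2. 1345.794ms @ 12/5 + 672.897ms (6/5)
3. 2018.692ms @ 18/5 + 672.897ms (6/5)
4. 2691.589ms @ 24/5 + 672.897ms (6/5)
5. 3364.486ms @ 6 + 1121.495ms (2)
6. 4485.981ms @ 8 + 1121.495ms (2)
7. 5607.477ms @ 10 + 2803.738ms (5)
8. 8411.215ms @ 15 + 1682.243ms (3)
9. 10093.458ms @ 18 + 480.641ms (6/7)
10. 10574.099ms @ 132/7 + 480.641ms (6/7)
11. 11054.74ms @ 138/7 + 480.641ms (6/7)
12. 11535.381ms @ 144/7 + 480.641ms (6/7)
13. 12016.021ms @ 150/7 + 480.641ms (6/7)
14. 12496.662ms @ 156/7 + 480.641ms (6/7)
15. 12977.303ms @ 162/7 + 480.641ms (6/7)

note 11 onset = 138/7b = 11054.74ms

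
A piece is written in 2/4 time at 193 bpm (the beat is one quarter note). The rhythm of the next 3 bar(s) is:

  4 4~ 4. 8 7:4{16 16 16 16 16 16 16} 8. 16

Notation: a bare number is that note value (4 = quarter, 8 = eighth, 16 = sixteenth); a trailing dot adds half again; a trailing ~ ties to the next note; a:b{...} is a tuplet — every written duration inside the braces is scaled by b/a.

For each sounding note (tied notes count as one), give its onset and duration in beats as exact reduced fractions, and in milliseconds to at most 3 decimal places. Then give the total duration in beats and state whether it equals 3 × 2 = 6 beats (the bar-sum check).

1) 0.0ms=0b +310.881ms=1b
2) 310.881ms=1b +777.202ms=5/2b
3) 1088.083ms=7/2b +155.44ms=1/2b
4) 1243.523ms=4b +44.412ms=1/7b
5) 1287.935ms=29/7b +44.412ms=1/7b
6) 1332.346ms=30/7b +44.412ms=1/7b
7) 1376.758ms=31/7b +44.412ms=1/7b
8) 1421.17ms=32/7b +44.412ms=1/7b
9) 1465.581ms=33/7b +44.412ms=1/7b
10) 1509.993ms=34/7b +44.412ms=1/7b
11) 1554.404ms=5b +233.161ms=3/4b
12) 1787.565ms=23/4b +77.72ms=1/4b
Σ=6b of 6 (193bpm 2/4) — PASS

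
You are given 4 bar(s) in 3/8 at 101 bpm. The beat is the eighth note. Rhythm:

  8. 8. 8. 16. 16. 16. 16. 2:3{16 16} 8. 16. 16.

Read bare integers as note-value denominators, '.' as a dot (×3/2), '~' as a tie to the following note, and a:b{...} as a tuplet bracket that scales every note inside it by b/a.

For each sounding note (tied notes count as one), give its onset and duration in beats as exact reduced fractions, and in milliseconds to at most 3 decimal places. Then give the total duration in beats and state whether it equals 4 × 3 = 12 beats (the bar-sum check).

1) 0.0ms=0b +891.089ms=3/2b
2) 891.089ms=3/2b +891.089ms=3/2b
3) 1782.178ms=3b +891.089ms=3/2b
4) 2673.267ms=9/2b +445.545ms=3/4b
5) 3118.812ms=21/4b +445.545ms=3/4b
6) 3564.356ms=6b +445.545ms=3/4b
7) 4009.901ms=27/4b +445.545ms=3/4b
8) 4455.446ms=15/2b +445.545ms=3/4b
9) 4900.99ms=33/4b +445.545ms=3/4b
10) 5346.535ms=9b +891.089ms=3/2b
11) 6237.624ms=21/2b +445.545ms=3/4b
12) 6683.168ms=45/4b +445.545ms=3/4b
Σ=12b of 12 (101bpm 3/8) — PASS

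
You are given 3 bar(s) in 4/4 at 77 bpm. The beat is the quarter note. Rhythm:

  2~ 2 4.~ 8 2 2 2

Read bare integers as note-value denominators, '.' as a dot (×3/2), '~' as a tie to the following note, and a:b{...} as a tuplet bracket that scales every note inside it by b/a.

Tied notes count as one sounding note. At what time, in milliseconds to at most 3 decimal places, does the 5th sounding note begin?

note 5 onset = 10b = 7792.208ms

1. 0.0ms @ 0 + 3116.883ms (4)
2. 3116.883ms @ 4 + 1558.442ms (2)
3. 4675.325ms @ 6 + 1558.442ms (2)
4. 6233.766ms @ 8 + 1558.442ms (2)
5. 7792.208ms @ 10 + 1558.442ms (2)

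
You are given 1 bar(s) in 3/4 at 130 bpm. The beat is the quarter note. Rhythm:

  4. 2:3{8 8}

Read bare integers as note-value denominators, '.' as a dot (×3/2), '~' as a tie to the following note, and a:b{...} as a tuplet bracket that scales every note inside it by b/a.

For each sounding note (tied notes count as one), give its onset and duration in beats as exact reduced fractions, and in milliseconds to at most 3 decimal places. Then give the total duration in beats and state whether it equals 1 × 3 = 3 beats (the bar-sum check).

1) 0.0ms=0b +692.308ms=3/2b
2) 692.308ms=3/2b +346.154ms=3/4b
3) 1038.462ms=9/4b +346.154ms=3/4b
Σ=3b of 3 (130bpm 3/4) — PASS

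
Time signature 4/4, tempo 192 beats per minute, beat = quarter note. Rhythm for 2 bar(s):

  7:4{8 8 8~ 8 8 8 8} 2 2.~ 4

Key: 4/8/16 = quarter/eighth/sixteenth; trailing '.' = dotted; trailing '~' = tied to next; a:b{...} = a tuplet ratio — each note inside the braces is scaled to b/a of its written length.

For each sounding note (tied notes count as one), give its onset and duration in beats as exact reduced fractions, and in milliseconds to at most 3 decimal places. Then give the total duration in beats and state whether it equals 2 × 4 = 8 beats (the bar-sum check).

1) 0.0ms=0b +89.286ms=2/7b
2) 89.286ms=2/7b +89.286ms=2/7b
3) 178.571ms=4/7b +178.571ms=4/7b
4) 357.143ms=8/7b +89.286ms=2/7b
5) 446.429ms=10/7b +89.286ms=2/7b
6) 535.714ms=12/7b +89.286ms=2/7b
7) 625.0ms=2b +625.0ms=2b
8) 1250.0ms=4b +1250.0ms=4b
Σ=8b of 8 (192bpm 4/4) — PASS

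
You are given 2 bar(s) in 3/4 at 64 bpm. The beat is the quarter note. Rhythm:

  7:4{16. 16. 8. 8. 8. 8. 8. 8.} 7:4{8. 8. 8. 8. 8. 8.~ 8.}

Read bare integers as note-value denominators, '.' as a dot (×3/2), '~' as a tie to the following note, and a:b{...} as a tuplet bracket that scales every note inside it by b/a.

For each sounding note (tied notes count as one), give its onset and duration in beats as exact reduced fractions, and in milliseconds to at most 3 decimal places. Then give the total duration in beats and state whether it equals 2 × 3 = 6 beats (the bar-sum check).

1) 0.0ms=0b +200.893ms=3/14b
2) 200.893ms=3/14b +200.893ms=3/14b
3) 401.786ms=3/7b +401.786ms=3/7b
4) 803.571ms=6/7b +401.786ms=3/7b
5) 1205.357ms=9/7b +401.786ms=3/7b
6) 1607.143ms=12/7b +401.786ms=3/7b
7) 2008.929ms=15/7b +401.786ms=3/7b
8) 2410.714ms=18/7b +401.786ms=3/7b
9) 2812.5ms=3b +401.786ms=3/7b
10) 3214.286ms=24/7b +401.786ms=3/7b
11) 3616.071ms=27/7b +401.786ms=3/7b
12) 4017.857ms=30/7b +401.786ms=3/7b
13) 4419.643ms=33/7b +401.786ms=3/7b
14) 4821.429ms=36/7b +803.571ms=6/7b
Σ=6b of 6 (64bpm 3/4) — PASS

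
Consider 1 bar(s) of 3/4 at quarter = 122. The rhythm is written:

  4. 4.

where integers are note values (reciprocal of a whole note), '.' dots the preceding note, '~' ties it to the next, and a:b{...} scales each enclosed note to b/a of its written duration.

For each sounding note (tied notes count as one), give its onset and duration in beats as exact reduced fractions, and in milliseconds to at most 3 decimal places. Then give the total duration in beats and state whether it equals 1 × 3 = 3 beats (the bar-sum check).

1) 0.0ms=0b +737.705ms=3/2b
2) 737.705ms=3/2b +737.705ms=3/2b
Σ=3b of 3 (122bpm 3/4) — PASS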